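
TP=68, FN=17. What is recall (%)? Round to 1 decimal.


Recall = TP / (TP + FN) * 100
= 68 / (68 + 17)
= 68 / 85
= 0.8
= 80.0%

80.0


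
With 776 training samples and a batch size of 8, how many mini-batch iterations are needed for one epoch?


Iterations per epoch = dataset_size / batch_size
= 776 / 8
= 97

97


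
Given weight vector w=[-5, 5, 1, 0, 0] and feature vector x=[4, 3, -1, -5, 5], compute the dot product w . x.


Element-wise products:
-5 * 4 = -20
5 * 3 = 15
1 * -1 = -1
0 * -5 = 0
0 * 5 = 0
Sum = -20 + 15 + -1 + 0 + 0
= -6

-6


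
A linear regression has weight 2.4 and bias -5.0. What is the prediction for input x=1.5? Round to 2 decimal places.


y = 2.4 * 1.5 + (-5.0)
= 3.6 + (-5.0)
= -1.40

-1.40


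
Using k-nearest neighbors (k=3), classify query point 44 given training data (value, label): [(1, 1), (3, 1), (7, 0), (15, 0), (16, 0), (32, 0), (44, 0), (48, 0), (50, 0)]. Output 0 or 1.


Distances from query 44:
Point 44 (class 0): distance = 0
Point 48 (class 0): distance = 4
Point 50 (class 0): distance = 6
K=3 nearest neighbors: classes = [0, 0, 0]
Votes for class 1: 0 / 3
Majority vote => class 0

0


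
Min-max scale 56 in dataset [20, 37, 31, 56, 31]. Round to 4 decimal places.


Min = 20, Max = 56
Range = 56 - 20 = 36
Scaled = (x - min) / (max - min)
= (56 - 20) / 36
= 36 / 36
= 1.0000

1.0000


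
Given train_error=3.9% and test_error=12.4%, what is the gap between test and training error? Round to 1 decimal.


Generalization gap = test_error - train_error
= 12.4 - 3.9
= 8.5%
A moderate gap.

8.5


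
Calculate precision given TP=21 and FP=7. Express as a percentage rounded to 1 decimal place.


Precision = TP / (TP + FP) * 100
= 21 / (21 + 7)
= 21 / 28
= 0.75
= 75.0%

75.0


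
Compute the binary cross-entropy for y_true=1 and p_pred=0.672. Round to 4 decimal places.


For y=1: Loss = -log(p)
= -log(0.672)
= -(-0.3975)
= 0.3975

0.3975


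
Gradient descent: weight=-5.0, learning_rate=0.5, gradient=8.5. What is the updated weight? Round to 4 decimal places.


w_new = w_old - lr * gradient
= -5.0 - 0.5 * 8.5
= -5.0 - (4.25)
= -9.2500

-9.2500


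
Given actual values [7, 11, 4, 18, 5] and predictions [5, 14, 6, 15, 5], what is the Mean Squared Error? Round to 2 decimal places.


Differences: [2, -3, -2, 3, 0]
Squared errors: [4, 9, 4, 9, 0]
Sum of squared errors = 26
MSE = 26 / 5 = 5.20

5.20


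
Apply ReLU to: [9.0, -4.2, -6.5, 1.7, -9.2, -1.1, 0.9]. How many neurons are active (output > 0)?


ReLU(x) = max(0, x) for each element:
ReLU(9.0) = 9.0
ReLU(-4.2) = 0
ReLU(-6.5) = 0
ReLU(1.7) = 1.7
ReLU(-9.2) = 0
ReLU(-1.1) = 0
ReLU(0.9) = 0.9
Active neurons (>0): 3

3


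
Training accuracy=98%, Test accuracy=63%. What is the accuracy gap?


Gap = train_accuracy - test_accuracy
= 98 - 63
= 35%
This large gap strongly indicates overfitting.

35


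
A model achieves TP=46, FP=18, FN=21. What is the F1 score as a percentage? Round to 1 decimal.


Precision = TP / (TP + FP) = 46 / 64 = 0.7188
Recall = TP / (TP + FN) = 46 / 67 = 0.6866
F1 = 2 * P * R / (P + R)
= 2 * 0.7188 * 0.6866 / (0.7188 + 0.6866)
= 0.9869 / 1.4053
= 0.7023
As percentage: 70.2%

70.2


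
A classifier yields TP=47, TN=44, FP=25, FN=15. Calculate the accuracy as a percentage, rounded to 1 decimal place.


Accuracy = (TP + TN) / (TP + TN + FP + FN) * 100
= (47 + 44) / (47 + 44 + 25 + 15)
= 91 / 131
= 0.6947
= 69.5%

69.5


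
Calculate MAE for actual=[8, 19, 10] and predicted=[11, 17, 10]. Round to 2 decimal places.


Absolute errors: [3, 2, 0]
Sum of absolute errors = 5
MAE = 5 / 3 = 1.67

1.67


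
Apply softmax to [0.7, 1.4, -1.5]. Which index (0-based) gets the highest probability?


Softmax is a monotonic transformation, so it preserves the argmax.
We need to find the index of the maximum logit.
Index 0: 0.7
Index 1: 1.4
Index 2: -1.5
Maximum logit = 1.4 at index 1

1


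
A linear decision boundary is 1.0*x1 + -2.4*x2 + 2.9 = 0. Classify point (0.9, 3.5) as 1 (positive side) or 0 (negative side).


Compute 1.0 * 0.9 + -2.4 * 3.5 + 2.9
= 0.9 + -8.4 + 2.9
= -4.6
Since -4.6 < 0, the point is on the negative side.

0


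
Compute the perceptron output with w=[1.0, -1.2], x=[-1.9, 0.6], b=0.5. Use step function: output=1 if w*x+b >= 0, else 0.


z = w . x + b
= 1.0*-1.9 + -1.2*0.6 + 0.5
= -1.9 + -0.72 + 0.5
= -2.62 + 0.5
= -2.12
Since z = -2.12 < 0, output = 0

0


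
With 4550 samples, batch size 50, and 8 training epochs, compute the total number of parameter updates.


Iterations per epoch = 4550 / 50 = 91
Total updates = iterations_per_epoch * epochs
= 91 * 8
= 728

728


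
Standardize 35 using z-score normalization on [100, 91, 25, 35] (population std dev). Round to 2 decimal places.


Mean = (100 + 91 + 25 + 35) / 4 = 62.75
Variance = sum((x_i - mean)^2) / n = 1095.1875
Std = sqrt(1095.1875) = 33.0936
Z = (x - mean) / std
= (35 - 62.75) / 33.0936
= -27.75 / 33.0936
= -0.84

-0.84


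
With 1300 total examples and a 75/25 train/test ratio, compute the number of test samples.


Train samples = 1300 * 75% = 975
Test samples = 1300 - 975
= 325

325


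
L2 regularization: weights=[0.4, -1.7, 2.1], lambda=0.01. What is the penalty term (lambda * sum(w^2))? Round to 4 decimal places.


Squaring each weight:
0.4^2 = 0.16
(-1.7)^2 = 2.89
2.1^2 = 4.41
Sum of squares = 7.46
Penalty = 0.01 * 7.46 = 0.0746

0.0746


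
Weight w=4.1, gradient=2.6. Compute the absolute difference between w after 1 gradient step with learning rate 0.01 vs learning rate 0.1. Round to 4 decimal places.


With lr=0.01: w_new = 4.1 - 0.01 * 2.6 = 4.074
With lr=0.1: w_new = 4.1 - 0.1 * 2.6 = 3.84
Absolute difference = |4.074 - 3.84|
= 0.2340

0.2340


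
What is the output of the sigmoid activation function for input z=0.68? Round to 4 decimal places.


sigmoid(z) = 1 / (1 + exp(-z))
exp(-(0.68)) = exp(-0.68) = 0.5066
1 + 0.5066 = 1.5066
1 / 1.5066 = 0.6637

0.6637


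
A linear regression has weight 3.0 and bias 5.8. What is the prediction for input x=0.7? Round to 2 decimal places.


y = 3.0 * 0.7 + (5.8)
= 2.1 + (5.8)
= 7.90

7.90


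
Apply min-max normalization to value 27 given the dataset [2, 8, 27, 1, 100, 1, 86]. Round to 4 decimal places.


Min = 1, Max = 100
Range = 100 - 1 = 99
Scaled = (x - min) / (max - min)
= (27 - 1) / 99
= 26 / 99
= 0.2626

0.2626


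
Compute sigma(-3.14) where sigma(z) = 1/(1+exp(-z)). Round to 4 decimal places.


sigmoid(z) = 1 / (1 + exp(-z))
exp(-(-3.14)) = exp(3.14) = 23.1039
1 + 23.1039 = 24.1039
1 / 24.1039 = 0.0415

0.0415


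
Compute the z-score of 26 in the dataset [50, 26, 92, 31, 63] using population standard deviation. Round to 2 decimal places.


Mean = (50 + 26 + 92 + 31 + 63) / 5 = 52.4
Variance = sum((x_i - mean)^2) / n = 568.24
Std = sqrt(568.24) = 23.8378
Z = (x - mean) / std
= (26 - 52.4) / 23.8378
= -26.4 / 23.8378
= -1.11

-1.11


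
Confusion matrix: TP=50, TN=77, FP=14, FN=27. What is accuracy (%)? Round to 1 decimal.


Accuracy = (TP + TN) / (TP + TN + FP + FN) * 100
= (50 + 77) / (50 + 77 + 14 + 27)
= 127 / 168
= 0.756
= 75.6%

75.6


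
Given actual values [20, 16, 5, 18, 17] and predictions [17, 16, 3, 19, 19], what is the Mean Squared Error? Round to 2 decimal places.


Differences: [3, 0, 2, -1, -2]
Squared errors: [9, 0, 4, 1, 4]
Sum of squared errors = 18
MSE = 18 / 5 = 3.60

3.60


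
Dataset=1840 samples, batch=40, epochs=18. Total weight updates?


Iterations per epoch = 1840 / 40 = 46
Total updates = iterations_per_epoch * epochs
= 46 * 18
= 828

828


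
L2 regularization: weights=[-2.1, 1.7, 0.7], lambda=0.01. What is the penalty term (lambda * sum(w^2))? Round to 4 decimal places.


Squaring each weight:
(-2.1)^2 = 4.41
1.7^2 = 2.89
0.7^2 = 0.49
Sum of squares = 7.79
Penalty = 0.01 * 7.79 = 0.0779

0.0779


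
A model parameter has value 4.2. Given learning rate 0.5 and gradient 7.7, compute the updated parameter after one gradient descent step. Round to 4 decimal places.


w_new = w_old - lr * gradient
= 4.2 - 0.5 * 7.7
= 4.2 - (3.85)
= 0.3500

0.3500


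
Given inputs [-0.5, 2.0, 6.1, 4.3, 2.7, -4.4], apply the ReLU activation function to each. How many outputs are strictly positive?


ReLU(x) = max(0, x) for each element:
ReLU(-0.5) = 0
ReLU(2.0) = 2.0
ReLU(6.1) = 6.1
ReLU(4.3) = 4.3
ReLU(2.7) = 2.7
ReLU(-4.4) = 0
Active neurons (>0): 4

4


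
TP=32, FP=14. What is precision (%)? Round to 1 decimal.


Precision = TP / (TP + FP) * 100
= 32 / (32 + 14)
= 32 / 46
= 0.6957
= 69.6%

69.6


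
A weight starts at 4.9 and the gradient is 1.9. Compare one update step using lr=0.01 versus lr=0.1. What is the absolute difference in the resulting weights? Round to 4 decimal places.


With lr=0.01: w_new = 4.9 - 0.01 * 1.9 = 4.881
With lr=0.1: w_new = 4.9 - 0.1 * 1.9 = 4.71
Absolute difference = |4.881 - 4.71|
= 0.1710

0.1710


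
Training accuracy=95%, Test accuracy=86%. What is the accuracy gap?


Gap = train_accuracy - test_accuracy
= 95 - 86
= 9%
This moderate gap may indicate mild overfitting.

9


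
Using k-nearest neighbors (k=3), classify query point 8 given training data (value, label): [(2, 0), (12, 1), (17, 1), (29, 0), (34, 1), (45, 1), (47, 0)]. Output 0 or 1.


Distances from query 8:
Point 12 (class 1): distance = 4
Point 2 (class 0): distance = 6
Point 17 (class 1): distance = 9
K=3 nearest neighbors: classes = [1, 0, 1]
Votes for class 1: 2 / 3
Majority vote => class 1

1


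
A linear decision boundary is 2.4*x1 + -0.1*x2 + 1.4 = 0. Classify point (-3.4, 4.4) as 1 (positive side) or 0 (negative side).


Compute 2.4 * -3.4 + -0.1 * 4.4 + 1.4
= -8.16 + -0.44 + 1.4
= -7.2
Since -7.2 < 0, the point is on the negative side.

0


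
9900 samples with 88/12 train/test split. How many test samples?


Train samples = 9900 * 88% = 8712
Test samples = 9900 - 8712
= 1188

1188


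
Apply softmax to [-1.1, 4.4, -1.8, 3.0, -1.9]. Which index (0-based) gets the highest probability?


Softmax is a monotonic transformation, so it preserves the argmax.
We need to find the index of the maximum logit.
Index 0: -1.1
Index 1: 4.4
Index 2: -1.8
Index 3: 3.0
Index 4: -1.9
Maximum logit = 4.4 at index 1

1


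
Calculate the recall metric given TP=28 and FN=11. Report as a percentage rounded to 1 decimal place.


Recall = TP / (TP + FN) * 100
= 28 / (28 + 11)
= 28 / 39
= 0.7179
= 71.8%

71.8


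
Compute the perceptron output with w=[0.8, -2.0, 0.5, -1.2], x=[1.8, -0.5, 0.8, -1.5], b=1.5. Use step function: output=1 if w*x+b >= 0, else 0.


z = w . x + b
= 0.8*1.8 + -2.0*-0.5 + 0.5*0.8 + -1.2*-1.5 + 1.5
= 1.44 + 1.0 + 0.4 + 1.8 + 1.5
= 4.64 + 1.5
= 6.14
Since z = 6.14 >= 0, output = 1

1


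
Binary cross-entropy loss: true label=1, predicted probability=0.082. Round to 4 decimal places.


For y=1: Loss = -log(p)
= -log(0.082)
= -(-2.501)
= 2.5010

2.5010


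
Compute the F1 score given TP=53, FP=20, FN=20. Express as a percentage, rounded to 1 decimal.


Precision = TP / (TP + FP) = 53 / 73 = 0.726
Recall = TP / (TP + FN) = 53 / 73 = 0.726
F1 = 2 * P * R / (P + R)
= 2 * 0.726 * 0.726 / (0.726 + 0.726)
= 1.0542 / 1.4521
= 0.726
As percentage: 72.6%

72.6


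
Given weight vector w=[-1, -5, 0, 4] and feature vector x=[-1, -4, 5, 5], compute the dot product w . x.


Element-wise products:
-1 * -1 = 1
-5 * -4 = 20
0 * 5 = 0
4 * 5 = 20
Sum = 1 + 20 + 0 + 20
= 41

41


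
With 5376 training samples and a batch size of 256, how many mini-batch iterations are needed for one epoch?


Iterations per epoch = dataset_size / batch_size
= 5376 / 256
= 21

21


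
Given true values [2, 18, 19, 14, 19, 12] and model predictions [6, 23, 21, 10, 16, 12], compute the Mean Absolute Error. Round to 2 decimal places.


Absolute errors: [4, 5, 2, 4, 3, 0]
Sum of absolute errors = 18
MAE = 18 / 6 = 3.00

3.00


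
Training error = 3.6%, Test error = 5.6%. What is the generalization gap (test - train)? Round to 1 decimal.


Generalization gap = test_error - train_error
= 5.6 - 3.6
= 2.0%
A moderate gap.

2.0


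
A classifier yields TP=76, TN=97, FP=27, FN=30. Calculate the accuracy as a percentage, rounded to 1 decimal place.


Accuracy = (TP + TN) / (TP + TN + FP + FN) * 100
= (76 + 97) / (76 + 97 + 27 + 30)
= 173 / 230
= 0.7522
= 75.2%

75.2


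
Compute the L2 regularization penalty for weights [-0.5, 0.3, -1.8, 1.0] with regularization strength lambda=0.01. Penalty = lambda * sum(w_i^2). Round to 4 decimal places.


Squaring each weight:
(-0.5)^2 = 0.25
0.3^2 = 0.09
(-1.8)^2 = 3.24
1.0^2 = 1.0
Sum of squares = 4.58
Penalty = 0.01 * 4.58 = 0.0458

0.0458


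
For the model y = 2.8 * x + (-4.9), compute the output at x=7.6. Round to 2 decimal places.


y = 2.8 * 7.6 + (-4.9)
= 21.28 + (-4.9)
= 16.38

16.38


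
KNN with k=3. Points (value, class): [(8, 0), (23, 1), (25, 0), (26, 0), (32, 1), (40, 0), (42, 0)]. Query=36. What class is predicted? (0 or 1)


Distances from query 36:
Point 40 (class 0): distance = 4
Point 32 (class 1): distance = 4
Point 42 (class 0): distance = 6
K=3 nearest neighbors: classes = [0, 1, 0]
Votes for class 1: 1 / 3
Majority vote => class 0

0


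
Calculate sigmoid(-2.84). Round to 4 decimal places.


sigmoid(z) = 1 / (1 + exp(-z))
exp(-(-2.84)) = exp(2.84) = 17.1158
1 + 17.1158 = 18.1158
1 / 18.1158 = 0.0552

0.0552


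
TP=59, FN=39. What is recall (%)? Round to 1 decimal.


Recall = TP / (TP + FN) * 100
= 59 / (59 + 39)
= 59 / 98
= 0.602
= 60.2%

60.2


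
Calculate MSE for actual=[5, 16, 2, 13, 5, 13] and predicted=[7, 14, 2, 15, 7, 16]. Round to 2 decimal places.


Differences: [-2, 2, 0, -2, -2, -3]
Squared errors: [4, 4, 0, 4, 4, 9]
Sum of squared errors = 25
MSE = 25 / 6 = 4.17

4.17


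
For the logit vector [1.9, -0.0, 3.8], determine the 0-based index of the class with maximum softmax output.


Softmax is a monotonic transformation, so it preserves the argmax.
We need to find the index of the maximum logit.
Index 0: 1.9
Index 1: -0.0
Index 2: 3.8
Maximum logit = 3.8 at index 2

2


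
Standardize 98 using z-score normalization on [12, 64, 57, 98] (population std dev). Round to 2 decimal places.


Mean = (12 + 64 + 57 + 98) / 4 = 57.75
Variance = sum((x_i - mean)^2) / n = 938.1875
Std = sqrt(938.1875) = 30.6298
Z = (x - mean) / std
= (98 - 57.75) / 30.6298
= 40.25 / 30.6298
= 1.31

1.31


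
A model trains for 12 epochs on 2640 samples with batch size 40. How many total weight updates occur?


Iterations per epoch = 2640 / 40 = 66
Total updates = iterations_per_epoch * epochs
= 66 * 12
= 792

792


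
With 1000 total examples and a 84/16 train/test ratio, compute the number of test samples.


Train samples = 1000 * 84% = 840
Test samples = 1000 - 840
= 160

160


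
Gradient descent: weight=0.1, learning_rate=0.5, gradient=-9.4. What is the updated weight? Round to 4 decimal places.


w_new = w_old - lr * gradient
= 0.1 - 0.5 * -9.4
= 0.1 - (-4.7)
= 4.8000

4.8000


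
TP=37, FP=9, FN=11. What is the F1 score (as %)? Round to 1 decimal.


Precision = TP / (TP + FP) = 37 / 46 = 0.8043
Recall = TP / (TP + FN) = 37 / 48 = 0.7708
F1 = 2 * P * R / (P + R)
= 2 * 0.8043 * 0.7708 / (0.8043 + 0.7708)
= 1.24 / 1.5752
= 0.7872
As percentage: 78.7%

78.7


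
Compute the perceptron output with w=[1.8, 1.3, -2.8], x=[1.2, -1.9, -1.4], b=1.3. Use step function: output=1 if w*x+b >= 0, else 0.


z = w . x + b
= 1.8*1.2 + 1.3*-1.9 + -2.8*-1.4 + 1.3
= 2.16 + -2.47 + 3.92 + 1.3
= 3.61 + 1.3
= 4.91
Since z = 4.91 >= 0, output = 1

1


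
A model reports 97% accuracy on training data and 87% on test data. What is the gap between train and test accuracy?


Gap = train_accuracy - test_accuracy
= 97 - 87
= 10%
This moderate gap may indicate mild overfitting.

10


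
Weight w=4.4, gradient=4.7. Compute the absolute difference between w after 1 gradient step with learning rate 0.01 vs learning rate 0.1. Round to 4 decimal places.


With lr=0.01: w_new = 4.4 - 0.01 * 4.7 = 4.353
With lr=0.1: w_new = 4.4 - 0.1 * 4.7 = 3.93
Absolute difference = |4.353 - 3.93|
= 0.4230

0.4230


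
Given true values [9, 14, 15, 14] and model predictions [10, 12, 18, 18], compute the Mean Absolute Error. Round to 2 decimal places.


Absolute errors: [1, 2, 3, 4]
Sum of absolute errors = 10
MAE = 10 / 4 = 2.50

2.50


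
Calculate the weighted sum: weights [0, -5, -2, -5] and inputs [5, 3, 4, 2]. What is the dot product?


Element-wise products:
0 * 5 = 0
-5 * 3 = -15
-2 * 4 = -8
-5 * 2 = -10
Sum = 0 + -15 + -8 + -10
= -33

-33


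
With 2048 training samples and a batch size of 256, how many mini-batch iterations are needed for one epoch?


Iterations per epoch = dataset_size / batch_size
= 2048 / 256
= 8

8


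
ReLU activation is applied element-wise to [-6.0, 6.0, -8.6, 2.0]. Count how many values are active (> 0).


ReLU(x) = max(0, x) for each element:
ReLU(-6.0) = 0
ReLU(6.0) = 6.0
ReLU(-8.6) = 0
ReLU(2.0) = 2.0
Active neurons (>0): 2

2


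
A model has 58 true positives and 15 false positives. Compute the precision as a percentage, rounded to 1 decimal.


Precision = TP / (TP + FP) * 100
= 58 / (58 + 15)
= 58 / 73
= 0.7945
= 79.5%

79.5


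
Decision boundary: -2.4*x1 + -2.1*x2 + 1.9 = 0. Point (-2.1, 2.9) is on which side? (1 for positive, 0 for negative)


Compute -2.4 * -2.1 + -2.1 * 2.9 + 1.9
= 5.04 + -6.09 + 1.9
= 0.85
Since 0.85 >= 0, the point is on the positive side.

1


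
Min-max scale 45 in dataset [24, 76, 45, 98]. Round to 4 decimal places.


Min = 24, Max = 98
Range = 98 - 24 = 74
Scaled = (x - min) / (max - min)
= (45 - 24) / 74
= 21 / 74
= 0.2838

0.2838


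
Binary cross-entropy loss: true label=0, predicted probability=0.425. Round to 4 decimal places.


For y=0: Loss = -log(1-p)
= -log(1 - 0.425)
= -log(0.575)
= -(-0.5534)
= 0.5534

0.5534


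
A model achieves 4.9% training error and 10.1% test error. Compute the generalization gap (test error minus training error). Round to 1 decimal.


Generalization gap = test_error - train_error
= 10.1 - 4.9
= 5.2%
A moderate gap.

5.2


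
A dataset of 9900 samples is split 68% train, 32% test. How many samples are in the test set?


Train samples = 9900 * 68% = 6732
Test samples = 9900 - 6732
= 3168

3168


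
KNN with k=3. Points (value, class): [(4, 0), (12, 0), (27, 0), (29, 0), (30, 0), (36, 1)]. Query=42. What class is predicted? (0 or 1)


Distances from query 42:
Point 36 (class 1): distance = 6
Point 30 (class 0): distance = 12
Point 29 (class 0): distance = 13
K=3 nearest neighbors: classes = [1, 0, 0]
Votes for class 1: 1 / 3
Majority vote => class 0

0


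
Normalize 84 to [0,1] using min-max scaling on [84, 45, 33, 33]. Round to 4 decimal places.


Min = 33, Max = 84
Range = 84 - 33 = 51
Scaled = (x - min) / (max - min)
= (84 - 33) / 51
= 51 / 51
= 1.0000

1.0000


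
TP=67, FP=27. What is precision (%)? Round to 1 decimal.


Precision = TP / (TP + FP) * 100
= 67 / (67 + 27)
= 67 / 94
= 0.7128
= 71.3%

71.3


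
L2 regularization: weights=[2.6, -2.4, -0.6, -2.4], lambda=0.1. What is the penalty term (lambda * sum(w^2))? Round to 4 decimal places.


Squaring each weight:
2.6^2 = 6.76
(-2.4)^2 = 5.76
(-0.6)^2 = 0.36
(-2.4)^2 = 5.76
Sum of squares = 18.64
Penalty = 0.1 * 18.64 = 1.8640

1.8640


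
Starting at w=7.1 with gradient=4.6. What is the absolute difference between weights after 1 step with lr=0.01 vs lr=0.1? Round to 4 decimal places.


With lr=0.01: w_new = 7.1 - 0.01 * 4.6 = 7.054
With lr=0.1: w_new = 7.1 - 0.1 * 4.6 = 6.64
Absolute difference = |7.054 - 6.64|
= 0.4140

0.4140


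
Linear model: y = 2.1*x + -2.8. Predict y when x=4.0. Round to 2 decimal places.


y = 2.1 * 4.0 + (-2.8)
= 8.4 + (-2.8)
= 5.60

5.60


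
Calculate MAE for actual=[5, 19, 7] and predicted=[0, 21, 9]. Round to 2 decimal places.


Absolute errors: [5, 2, 2]
Sum of absolute errors = 9
MAE = 9 / 3 = 3.00

3.00


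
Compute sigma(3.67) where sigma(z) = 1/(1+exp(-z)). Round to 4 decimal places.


sigmoid(z) = 1 / (1 + exp(-z))
exp(-(3.67)) = exp(-3.67) = 0.0255
1 + 0.0255 = 1.0255
1 / 1.0255 = 0.9752

0.9752


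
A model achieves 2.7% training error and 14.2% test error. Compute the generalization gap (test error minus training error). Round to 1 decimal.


Generalization gap = test_error - train_error
= 14.2 - 2.7
= 11.5%
A large gap suggests overfitting.

11.5


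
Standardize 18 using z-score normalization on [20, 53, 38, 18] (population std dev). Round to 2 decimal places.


Mean = (20 + 53 + 38 + 18) / 4 = 32.25
Variance = sum((x_i - mean)^2) / n = 204.1875
Std = sqrt(204.1875) = 14.2894
Z = (x - mean) / std
= (18 - 32.25) / 14.2894
= -14.25 / 14.2894
= -1.00

-1.00


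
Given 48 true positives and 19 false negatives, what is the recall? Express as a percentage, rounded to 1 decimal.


Recall = TP / (TP + FN) * 100
= 48 / (48 + 19)
= 48 / 67
= 0.7164
= 71.6%

71.6


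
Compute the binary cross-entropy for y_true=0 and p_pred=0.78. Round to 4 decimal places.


For y=0: Loss = -log(1-p)
= -log(1 - 0.78)
= -log(0.22)
= -(-1.5141)
= 1.5141

1.5141


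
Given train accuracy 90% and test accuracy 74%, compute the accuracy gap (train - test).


Gap = train_accuracy - test_accuracy
= 90 - 74
= 16%
This gap suggests the model is overfitting.

16


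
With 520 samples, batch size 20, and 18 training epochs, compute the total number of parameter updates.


Iterations per epoch = 520 / 20 = 26
Total updates = iterations_per_epoch * epochs
= 26 * 18
= 468

468


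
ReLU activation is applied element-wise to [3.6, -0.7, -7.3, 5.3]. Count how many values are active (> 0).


ReLU(x) = max(0, x) for each element:
ReLU(3.6) = 3.6
ReLU(-0.7) = 0
ReLU(-7.3) = 0
ReLU(5.3) = 5.3
Active neurons (>0): 2

2


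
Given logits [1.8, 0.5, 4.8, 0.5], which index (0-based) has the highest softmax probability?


Softmax is a monotonic transformation, so it preserves the argmax.
We need to find the index of the maximum logit.
Index 0: 1.8
Index 1: 0.5
Index 2: 4.8
Index 3: 0.5
Maximum logit = 4.8 at index 2

2


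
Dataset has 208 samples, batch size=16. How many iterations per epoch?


Iterations per epoch = dataset_size / batch_size
= 208 / 16
= 13

13


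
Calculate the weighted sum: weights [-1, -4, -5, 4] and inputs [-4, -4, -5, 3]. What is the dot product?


Element-wise products:
-1 * -4 = 4
-4 * -4 = 16
-5 * -5 = 25
4 * 3 = 12
Sum = 4 + 16 + 25 + 12
= 57

57


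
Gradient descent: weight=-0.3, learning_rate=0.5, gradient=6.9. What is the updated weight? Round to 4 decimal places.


w_new = w_old - lr * gradient
= -0.3 - 0.5 * 6.9
= -0.3 - (3.45)
= -3.7500

-3.7500


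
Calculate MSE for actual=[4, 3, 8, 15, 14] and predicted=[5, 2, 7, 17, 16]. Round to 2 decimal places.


Differences: [-1, 1, 1, -2, -2]
Squared errors: [1, 1, 1, 4, 4]
Sum of squared errors = 11
MSE = 11 / 5 = 2.20

2.20


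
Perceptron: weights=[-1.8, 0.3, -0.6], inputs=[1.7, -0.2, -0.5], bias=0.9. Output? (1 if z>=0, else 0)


z = w . x + b
= -1.8*1.7 + 0.3*-0.2 + -0.6*-0.5 + 0.9
= -3.06 + -0.06 + 0.3 + 0.9
= -2.82 + 0.9
= -1.92
Since z = -1.92 < 0, output = 0

0


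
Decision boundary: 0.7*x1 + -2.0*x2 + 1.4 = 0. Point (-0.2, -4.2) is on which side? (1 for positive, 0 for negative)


Compute 0.7 * -0.2 + -2.0 * -4.2 + 1.4
= -0.14 + 8.4 + 1.4
= 9.66
Since 9.66 >= 0, the point is on the positive side.

1


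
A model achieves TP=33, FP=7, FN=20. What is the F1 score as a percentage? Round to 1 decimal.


Precision = TP / (TP + FP) = 33 / 40 = 0.825
Recall = TP / (TP + FN) = 33 / 53 = 0.6226
F1 = 2 * P * R / (P + R)
= 2 * 0.825 * 0.6226 / (0.825 + 0.6226)
= 1.0274 / 1.4476
= 0.7097
As percentage: 71.0%

71.0


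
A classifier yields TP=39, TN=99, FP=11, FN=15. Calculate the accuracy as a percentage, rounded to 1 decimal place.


Accuracy = (TP + TN) / (TP + TN + FP + FN) * 100
= (39 + 99) / (39 + 99 + 11 + 15)
= 138 / 164
= 0.8415
= 84.1%

84.1


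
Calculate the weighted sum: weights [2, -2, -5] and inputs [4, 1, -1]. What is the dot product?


Element-wise products:
2 * 4 = 8
-2 * 1 = -2
-5 * -1 = 5
Sum = 8 + -2 + 5
= 11

11


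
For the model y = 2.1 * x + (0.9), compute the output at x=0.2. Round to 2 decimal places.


y = 2.1 * 0.2 + (0.9)
= 0.42 + (0.9)
= 1.32

1.32


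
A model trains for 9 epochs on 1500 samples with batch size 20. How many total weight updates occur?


Iterations per epoch = 1500 / 20 = 75
Total updates = iterations_per_epoch * epochs
= 75 * 9
= 675

675


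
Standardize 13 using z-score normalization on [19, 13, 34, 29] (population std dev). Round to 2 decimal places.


Mean = (19 + 13 + 34 + 29) / 4 = 23.75
Variance = sum((x_i - mean)^2) / n = 67.6875
Std = sqrt(67.6875) = 8.2272
Z = (x - mean) / std
= (13 - 23.75) / 8.2272
= -10.75 / 8.2272
= -1.31

-1.31


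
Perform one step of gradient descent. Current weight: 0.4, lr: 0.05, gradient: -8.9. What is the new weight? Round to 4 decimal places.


w_new = w_old - lr * gradient
= 0.4 - 0.05 * -8.9
= 0.4 - (-0.445)
= 0.8450

0.8450


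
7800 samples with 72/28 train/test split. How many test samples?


Train samples = 7800 * 72% = 5616
Test samples = 7800 - 5616
= 2184

2184


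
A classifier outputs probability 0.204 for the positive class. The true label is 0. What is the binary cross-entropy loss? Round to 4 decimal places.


For y=0: Loss = -log(1-p)
= -log(1 - 0.204)
= -log(0.796)
= -(-0.2282)
= 0.2282

0.2282


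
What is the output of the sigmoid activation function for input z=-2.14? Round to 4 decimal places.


sigmoid(z) = 1 / (1 + exp(-z))
exp(-(-2.14)) = exp(2.14) = 8.4994
1 + 8.4994 = 9.4994
1 / 9.4994 = 0.1053

0.1053


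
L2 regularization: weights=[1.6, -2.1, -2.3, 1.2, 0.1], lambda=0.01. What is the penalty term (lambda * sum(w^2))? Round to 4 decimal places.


Squaring each weight:
1.6^2 = 2.56
(-2.1)^2 = 4.41
(-2.3)^2 = 5.29
1.2^2 = 1.44
0.1^2 = 0.01
Sum of squares = 13.71
Penalty = 0.01 * 13.71 = 0.1371

0.1371


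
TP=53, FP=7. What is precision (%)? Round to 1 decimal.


Precision = TP / (TP + FP) * 100
= 53 / (53 + 7)
= 53 / 60
= 0.8833
= 88.3%

88.3


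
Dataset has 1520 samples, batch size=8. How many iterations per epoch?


Iterations per epoch = dataset_size / batch_size
= 1520 / 8
= 190

190


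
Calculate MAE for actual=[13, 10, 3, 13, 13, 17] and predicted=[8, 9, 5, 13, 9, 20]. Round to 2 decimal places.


Absolute errors: [5, 1, 2, 0, 4, 3]
Sum of absolute errors = 15
MAE = 15 / 6 = 2.50

2.50


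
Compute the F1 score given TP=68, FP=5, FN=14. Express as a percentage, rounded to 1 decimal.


Precision = TP / (TP + FP) = 68 / 73 = 0.9315
Recall = TP / (TP + FN) = 68 / 82 = 0.8293
F1 = 2 * P * R / (P + R)
= 2 * 0.9315 * 0.8293 / (0.9315 + 0.8293)
= 1.5449 / 1.7608
= 0.8774
As percentage: 87.7%

87.7


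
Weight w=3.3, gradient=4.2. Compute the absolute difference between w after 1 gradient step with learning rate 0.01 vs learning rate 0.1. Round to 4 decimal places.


With lr=0.01: w_new = 3.3 - 0.01 * 4.2 = 3.258
With lr=0.1: w_new = 3.3 - 0.1 * 4.2 = 2.88
Absolute difference = |3.258 - 2.88|
= 0.3780

0.3780


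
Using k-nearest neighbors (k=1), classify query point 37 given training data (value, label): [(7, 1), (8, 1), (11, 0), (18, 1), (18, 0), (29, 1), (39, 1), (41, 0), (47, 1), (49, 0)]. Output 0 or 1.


Distances from query 37:
Point 39 (class 1): distance = 2
K=1 nearest neighbors: classes = [1]
Votes for class 1: 1 / 1
Majority vote => class 1

1


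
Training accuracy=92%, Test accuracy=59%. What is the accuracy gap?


Gap = train_accuracy - test_accuracy
= 92 - 59
= 33%
This large gap strongly indicates overfitting.

33


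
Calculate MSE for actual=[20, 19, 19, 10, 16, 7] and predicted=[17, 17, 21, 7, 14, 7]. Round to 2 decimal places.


Differences: [3, 2, -2, 3, 2, 0]
Squared errors: [9, 4, 4, 9, 4, 0]
Sum of squared errors = 30
MSE = 30 / 6 = 5.00

5.00


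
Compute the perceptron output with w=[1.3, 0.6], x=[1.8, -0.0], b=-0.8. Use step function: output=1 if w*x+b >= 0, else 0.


z = w . x + b
= 1.3*1.8 + 0.6*-0.0 + -0.8
= 2.34 + -0.0 + -0.8
= 2.34 + -0.8
= 1.54
Since z = 1.54 >= 0, output = 1

1


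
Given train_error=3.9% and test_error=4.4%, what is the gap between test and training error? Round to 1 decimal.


Generalization gap = test_error - train_error
= 4.4 - 3.9
= 0.5%
A small gap suggests good generalization.

0.5


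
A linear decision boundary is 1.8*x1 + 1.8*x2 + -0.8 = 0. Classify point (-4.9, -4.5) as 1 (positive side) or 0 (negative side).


Compute 1.8 * -4.9 + 1.8 * -4.5 + -0.8
= -8.82 + -8.1 + -0.8
= -17.72
Since -17.72 < 0, the point is on the negative side.

0


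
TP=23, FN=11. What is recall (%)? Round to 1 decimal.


Recall = TP / (TP + FN) * 100
= 23 / (23 + 11)
= 23 / 34
= 0.6765
= 67.6%

67.6


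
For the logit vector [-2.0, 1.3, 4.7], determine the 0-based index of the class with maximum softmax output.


Softmax is a monotonic transformation, so it preserves the argmax.
We need to find the index of the maximum logit.
Index 0: -2.0
Index 1: 1.3
Index 2: 4.7
Maximum logit = 4.7 at index 2

2


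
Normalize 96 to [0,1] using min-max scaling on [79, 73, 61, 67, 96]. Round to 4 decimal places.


Min = 61, Max = 96
Range = 96 - 61 = 35
Scaled = (x - min) / (max - min)
= (96 - 61) / 35
= 35 / 35
= 1.0000

1.0000


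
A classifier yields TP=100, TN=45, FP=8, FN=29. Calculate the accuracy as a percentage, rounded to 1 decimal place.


Accuracy = (TP + TN) / (TP + TN + FP + FN) * 100
= (100 + 45) / (100 + 45 + 8 + 29)
= 145 / 182
= 0.7967
= 79.7%

79.7


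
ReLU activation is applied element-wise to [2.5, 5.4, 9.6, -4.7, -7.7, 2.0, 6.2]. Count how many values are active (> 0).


ReLU(x) = max(0, x) for each element:
ReLU(2.5) = 2.5
ReLU(5.4) = 5.4
ReLU(9.6) = 9.6
ReLU(-4.7) = 0
ReLU(-7.7) = 0
ReLU(2.0) = 2.0
ReLU(6.2) = 6.2
Active neurons (>0): 5

5


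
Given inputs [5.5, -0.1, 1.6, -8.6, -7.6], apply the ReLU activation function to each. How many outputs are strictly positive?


ReLU(x) = max(0, x) for each element:
ReLU(5.5) = 5.5
ReLU(-0.1) = 0
ReLU(1.6) = 1.6
ReLU(-8.6) = 0
ReLU(-7.6) = 0
Active neurons (>0): 2

2


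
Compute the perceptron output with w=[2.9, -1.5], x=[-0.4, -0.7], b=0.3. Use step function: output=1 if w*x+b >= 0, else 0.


z = w . x + b
= 2.9*-0.4 + -1.5*-0.7 + 0.3
= -1.16 + 1.05 + 0.3
= -0.11 + 0.3
= 0.19
Since z = 0.19 >= 0, output = 1

1


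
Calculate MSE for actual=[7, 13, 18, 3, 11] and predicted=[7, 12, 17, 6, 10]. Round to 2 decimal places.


Differences: [0, 1, 1, -3, 1]
Squared errors: [0, 1, 1, 9, 1]
Sum of squared errors = 12
MSE = 12 / 5 = 2.40

2.40


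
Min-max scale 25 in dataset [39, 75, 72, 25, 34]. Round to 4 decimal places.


Min = 25, Max = 75
Range = 75 - 25 = 50
Scaled = (x - min) / (max - min)
= (25 - 25) / 50
= 0 / 50
= 0.0000

0.0000


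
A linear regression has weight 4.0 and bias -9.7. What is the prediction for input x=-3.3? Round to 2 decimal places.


y = 4.0 * -3.3 + (-9.7)
= -13.2 + (-9.7)
= -22.90

-22.90


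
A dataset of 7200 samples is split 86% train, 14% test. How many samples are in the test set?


Train samples = 7200 * 86% = 6192
Test samples = 7200 - 6192
= 1008

1008


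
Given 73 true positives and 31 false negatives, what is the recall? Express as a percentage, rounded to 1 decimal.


Recall = TP / (TP + FN) * 100
= 73 / (73 + 31)
= 73 / 104
= 0.7019
= 70.2%

70.2


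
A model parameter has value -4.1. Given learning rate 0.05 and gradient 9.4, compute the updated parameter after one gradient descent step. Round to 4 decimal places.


w_new = w_old - lr * gradient
= -4.1 - 0.05 * 9.4
= -4.1 - (0.47)
= -4.5700

-4.5700


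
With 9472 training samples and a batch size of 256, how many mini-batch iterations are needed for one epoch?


Iterations per epoch = dataset_size / batch_size
= 9472 / 256
= 37

37


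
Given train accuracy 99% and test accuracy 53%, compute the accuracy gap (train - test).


Gap = train_accuracy - test_accuracy
= 99 - 53
= 46%
This large gap strongly indicates overfitting.

46


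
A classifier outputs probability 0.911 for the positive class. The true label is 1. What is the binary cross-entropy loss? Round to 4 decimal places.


For y=1: Loss = -log(p)
= -log(0.911)
= -(-0.0932)
= 0.0932

0.0932


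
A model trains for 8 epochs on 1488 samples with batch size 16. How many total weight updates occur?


Iterations per epoch = 1488 / 16 = 93
Total updates = iterations_per_epoch * epochs
= 93 * 8
= 744

744


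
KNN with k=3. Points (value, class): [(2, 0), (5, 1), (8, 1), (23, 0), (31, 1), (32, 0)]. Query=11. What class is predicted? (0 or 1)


Distances from query 11:
Point 8 (class 1): distance = 3
Point 5 (class 1): distance = 6
Point 2 (class 0): distance = 9
K=3 nearest neighbors: classes = [1, 1, 0]
Votes for class 1: 2 / 3
Majority vote => class 1

1


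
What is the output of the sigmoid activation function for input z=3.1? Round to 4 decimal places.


sigmoid(z) = 1 / (1 + exp(-z))
exp(-(3.1)) = exp(-3.1) = 0.045
1 + 0.045 = 1.045
1 / 1.045 = 0.9569

0.9569


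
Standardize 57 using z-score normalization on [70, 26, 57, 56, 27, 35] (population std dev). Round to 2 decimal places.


Mean = (70 + 26 + 57 + 56 + 27 + 35) / 6 = 45.1667
Variance = sum((x_i - mean)^2) / n = 279.1389
Std = sqrt(279.1389) = 16.7075
Z = (x - mean) / std
= (57 - 45.1667) / 16.7075
= 11.8333 / 16.7075
= 0.71

0.71


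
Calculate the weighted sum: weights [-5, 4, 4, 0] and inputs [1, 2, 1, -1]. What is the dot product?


Element-wise products:
-5 * 1 = -5
4 * 2 = 8
4 * 1 = 4
0 * -1 = 0
Sum = -5 + 8 + 4 + 0
= 7

7


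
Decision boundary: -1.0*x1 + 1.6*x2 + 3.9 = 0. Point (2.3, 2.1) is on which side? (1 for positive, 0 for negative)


Compute -1.0 * 2.3 + 1.6 * 2.1 + 3.9
= -2.3 + 3.36 + 3.9
= 4.96
Since 4.96 >= 0, the point is on the positive side.

1


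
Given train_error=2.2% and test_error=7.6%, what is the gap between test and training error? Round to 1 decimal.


Generalization gap = test_error - train_error
= 7.6 - 2.2
= 5.4%
A moderate gap.

5.4


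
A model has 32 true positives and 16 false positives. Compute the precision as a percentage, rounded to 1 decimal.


Precision = TP / (TP + FP) * 100
= 32 / (32 + 16)
= 32 / 48
= 0.6667
= 66.7%

66.7


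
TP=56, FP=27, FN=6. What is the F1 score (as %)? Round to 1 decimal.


Precision = TP / (TP + FP) = 56 / 83 = 0.6747
Recall = TP / (TP + FN) = 56 / 62 = 0.9032
F1 = 2 * P * R / (P + R)
= 2 * 0.6747 * 0.9032 / (0.6747 + 0.9032)
= 1.2188 / 1.5779
= 0.7724
As percentage: 77.2%

77.2


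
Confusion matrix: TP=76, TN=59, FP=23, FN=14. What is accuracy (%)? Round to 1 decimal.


Accuracy = (TP + TN) / (TP + TN + FP + FN) * 100
= (76 + 59) / (76 + 59 + 23 + 14)
= 135 / 172
= 0.7849
= 78.5%

78.5


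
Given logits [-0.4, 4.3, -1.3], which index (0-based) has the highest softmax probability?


Softmax is a monotonic transformation, so it preserves the argmax.
We need to find the index of the maximum logit.
Index 0: -0.4
Index 1: 4.3
Index 2: -1.3
Maximum logit = 4.3 at index 1

1


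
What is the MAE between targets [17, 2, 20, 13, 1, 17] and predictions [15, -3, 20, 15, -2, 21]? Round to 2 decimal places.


Absolute errors: [2, 5, 0, 2, 3, 4]
Sum of absolute errors = 16
MAE = 16 / 6 = 2.67

2.67


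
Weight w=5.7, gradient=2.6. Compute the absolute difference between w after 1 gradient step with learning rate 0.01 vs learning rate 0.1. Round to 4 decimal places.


With lr=0.01: w_new = 5.7 - 0.01 * 2.6 = 5.674
With lr=0.1: w_new = 5.7 - 0.1 * 2.6 = 5.44
Absolute difference = |5.674 - 5.44|
= 0.2340

0.2340


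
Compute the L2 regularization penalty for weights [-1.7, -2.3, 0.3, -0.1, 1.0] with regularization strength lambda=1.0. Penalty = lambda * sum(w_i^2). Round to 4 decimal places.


Squaring each weight:
(-1.7)^2 = 2.89
(-2.3)^2 = 5.29
0.3^2 = 0.09
(-0.1)^2 = 0.01
1.0^2 = 1.0
Sum of squares = 9.28
Penalty = 1.0 * 9.28 = 9.2800

9.2800


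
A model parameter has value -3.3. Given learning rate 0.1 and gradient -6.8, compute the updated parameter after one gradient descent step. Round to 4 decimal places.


w_new = w_old - lr * gradient
= -3.3 - 0.1 * -6.8
= -3.3 - (-0.68)
= -2.6200

-2.6200


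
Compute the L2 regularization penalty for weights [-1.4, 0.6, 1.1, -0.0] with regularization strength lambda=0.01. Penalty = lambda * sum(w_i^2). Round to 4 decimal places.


Squaring each weight:
(-1.4)^2 = 1.96
0.6^2 = 0.36
1.1^2 = 1.21
(-0.0)^2 = 0.0
Sum of squares = 3.53
Penalty = 0.01 * 3.53 = 0.0353

0.0353


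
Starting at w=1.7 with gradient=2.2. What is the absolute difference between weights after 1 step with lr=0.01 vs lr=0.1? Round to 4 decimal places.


With lr=0.01: w_new = 1.7 - 0.01 * 2.2 = 1.678
With lr=0.1: w_new = 1.7 - 0.1 * 2.2 = 1.48
Absolute difference = |1.678 - 1.48|
= 0.1980

0.1980


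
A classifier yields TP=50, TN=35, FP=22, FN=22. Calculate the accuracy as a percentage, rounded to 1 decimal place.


Accuracy = (TP + TN) / (TP + TN + FP + FN) * 100
= (50 + 35) / (50 + 35 + 22 + 22)
= 85 / 129
= 0.6589
= 65.9%

65.9


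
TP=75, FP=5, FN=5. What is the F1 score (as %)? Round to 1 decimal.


Precision = TP / (TP + FP) = 75 / 80 = 0.9375
Recall = TP / (TP + FN) = 75 / 80 = 0.9375
F1 = 2 * P * R / (P + R)
= 2 * 0.9375 * 0.9375 / (0.9375 + 0.9375)
= 1.7578 / 1.875
= 0.9375
As percentage: 93.8%

93.8


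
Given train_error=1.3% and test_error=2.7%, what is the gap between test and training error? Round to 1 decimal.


Generalization gap = test_error - train_error
= 2.7 - 1.3
= 1.4%
A small gap suggests good generalization.

1.4


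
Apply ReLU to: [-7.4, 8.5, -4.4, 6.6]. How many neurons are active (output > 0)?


ReLU(x) = max(0, x) for each element:
ReLU(-7.4) = 0
ReLU(8.5) = 8.5
ReLU(-4.4) = 0
ReLU(6.6) = 6.6
Active neurons (>0): 2

2


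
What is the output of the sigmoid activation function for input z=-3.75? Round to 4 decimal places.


sigmoid(z) = 1 / (1 + exp(-z))
exp(-(-3.75)) = exp(3.75) = 42.5211
1 + 42.5211 = 43.5211
1 / 43.5211 = 0.0230

0.0230


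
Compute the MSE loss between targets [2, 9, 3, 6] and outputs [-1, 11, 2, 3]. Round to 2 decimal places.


Differences: [3, -2, 1, 3]
Squared errors: [9, 4, 1, 9]
Sum of squared errors = 23
MSE = 23 / 4 = 5.75

5.75


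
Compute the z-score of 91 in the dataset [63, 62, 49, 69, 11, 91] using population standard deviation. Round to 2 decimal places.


Mean = (63 + 62 + 49 + 69 + 11 + 91) / 6 = 57.5
Variance = sum((x_i - mean)^2) / n = 589.9167
Std = sqrt(589.9167) = 24.2882
Z = (x - mean) / std
= (91 - 57.5) / 24.2882
= 33.5 / 24.2882
= 1.38

1.38


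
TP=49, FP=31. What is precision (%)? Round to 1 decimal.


Precision = TP / (TP + FP) * 100
= 49 / (49 + 31)
= 49 / 80
= 0.6125
= 61.3%

61.3


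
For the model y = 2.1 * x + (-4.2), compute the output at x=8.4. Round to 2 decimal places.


y = 2.1 * 8.4 + (-4.2)
= 17.64 + (-4.2)
= 13.44

13.44


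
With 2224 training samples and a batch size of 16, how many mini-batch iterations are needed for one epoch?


Iterations per epoch = dataset_size / batch_size
= 2224 / 16
= 139

139


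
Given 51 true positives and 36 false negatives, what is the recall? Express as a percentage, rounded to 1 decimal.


Recall = TP / (TP + FN) * 100
= 51 / (51 + 36)
= 51 / 87
= 0.5862
= 58.6%

58.6


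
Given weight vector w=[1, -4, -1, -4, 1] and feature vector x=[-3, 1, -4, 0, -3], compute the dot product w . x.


Element-wise products:
1 * -3 = -3
-4 * 1 = -4
-1 * -4 = 4
-4 * 0 = 0
1 * -3 = -3
Sum = -3 + -4 + 4 + 0 + -3
= -6

-6
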